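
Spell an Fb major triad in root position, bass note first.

The chord tones are Fb–Ab–Cb. With the root (Fb) lowest for root position: Fb, Ab, Cb.

Fb, Ab, Cb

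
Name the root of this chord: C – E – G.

Reordering C, E, G into stacked thirds gives C–E–G; the bottom of that stack, C, is the root.

C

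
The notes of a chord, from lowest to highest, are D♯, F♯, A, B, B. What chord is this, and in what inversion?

B dominant seventh, first inversion

The distinct note names are D#, F#, A, B. Stacked in thirds they read B–D#–F#–A, which is a dominant seventh chord on B.
The lowest note is D#, the third of the chord, so this is first inversion (figured bass 6/5).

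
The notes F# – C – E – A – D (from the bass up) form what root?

The distinct letter names are F#, C, E, A, D. Arranged as a stack of thirds they read D–F#–A–C–E, so D is the root (a D dominant ninth chord).

D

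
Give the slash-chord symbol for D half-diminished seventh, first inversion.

Dø7/F

First inversion of D half-diminished seventh has the third (F) in the bass. As a slash chord: Dø7/F.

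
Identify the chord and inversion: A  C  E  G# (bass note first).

A minor-major seventh, root position

Reducing to letter names: A, C, E, G#. These stack in thirds as A–C–E–G# — an A minor-major seventh chord.
A is the root of A minor-major seventh; root in the bass means root position (figured bass 7).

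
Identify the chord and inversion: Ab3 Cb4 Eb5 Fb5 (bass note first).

Fb major seventh, first inversion

The pitch classes Ab, Cb, Eb, Fb arrange in thirds as Fb–Ab–Cb–Eb: an Fb major seventh chord.
Ab is the third of Fb major seventh; third in the bass means first inversion (figured bass 6/5).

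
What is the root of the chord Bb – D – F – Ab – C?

Reordering Bb, D, F, Ab, C into stacked thirds gives Bb–D–F–Ab–C; the bottom of that stack, Bb, is the root.

Bb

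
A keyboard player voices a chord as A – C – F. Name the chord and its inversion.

F major, first inversion

The distinct note names are A, C, F. Stacked in thirds they read F–A–C, which is a major triad on F.
With the third (A) in the bass, the chord is in first inversion (figured bass 6).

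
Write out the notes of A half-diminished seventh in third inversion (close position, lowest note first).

A half-diminished seventh is A–C–Eb–G. Third inversion puts the seventh (G) in the bass, with the remaining tones above: G, A, C, Eb.

G, A, C, Eb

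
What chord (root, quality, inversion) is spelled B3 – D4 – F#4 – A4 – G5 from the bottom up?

Reducing to letter names: B, D, F#, A, G. These stack in thirds as G–B–D–F#–A — a G major ninth chord.
The lowest note is B, the third of the chord, so this is first inversion.

G major ninth, first inversion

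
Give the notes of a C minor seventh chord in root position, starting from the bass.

C, Eb, G, Bb

The chord tones are C–Eb–G–Bb. With the root (C) lowest for root position: C, Eb, G, Bb.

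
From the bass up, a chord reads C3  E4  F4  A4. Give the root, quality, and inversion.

F major seventh, second inversion

The pitch classes C, E, F, A arrange in thirds as F–A–C–E: an F major seventh chord.
C is the fifth of F major seventh; fifth in the bass means second inversion (figured bass 4/3).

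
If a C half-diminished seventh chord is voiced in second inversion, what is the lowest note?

Gb

The fifth of C half-diminished seventh (C–Eb–Gb–Bb) is Gb; that is the bass in second inversion.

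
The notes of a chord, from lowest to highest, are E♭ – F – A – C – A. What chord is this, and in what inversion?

Reducing to letter names: Eb, F, A, C. These stack in thirds as F–A–C–Eb — an F dominant seventh chord.
Eb is the seventh of F dominant seventh; seventh in the bass means third inversion (figured bass 4/2).

F dominant seventh, third inversion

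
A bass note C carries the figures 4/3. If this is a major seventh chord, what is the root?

The figures 4/3 mean the fifth of the chord is in the bass. If C is the fifth of a major seventh chord, the root is F (chord tones F–A–C–E).

F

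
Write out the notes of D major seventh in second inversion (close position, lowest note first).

The chord tones are D–F#–A–C#. With the fifth (A) lowest for second inversion: A, C#, D, F#.

A, C#, D, F#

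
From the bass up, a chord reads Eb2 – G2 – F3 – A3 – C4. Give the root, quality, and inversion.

Reducing to letter names: Eb, G, F, A, C. These stack in thirds as F–A–C–Eb–G — an F dominant ninth chord.
The lowest note is Eb, the seventh of the chord, so this is third inversion.

F dominant ninth, third inversion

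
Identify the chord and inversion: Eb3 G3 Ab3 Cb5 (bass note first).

Ab minor-major seventh, second inversion

The pitch classes Eb, G, Ab, Cb arrange in thirds as Ab–Cb–Eb–G: an Ab minor-major seventh chord.
The lowest note is Eb, the fifth of the chord, so this is second inversion (figured bass 4/3).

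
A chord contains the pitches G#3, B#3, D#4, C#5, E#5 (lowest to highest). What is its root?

C#

G#, B#, D#, C#, E# are the tones of a C# major ninth chord (C#–E#–G#–B#–D#), making C# the root.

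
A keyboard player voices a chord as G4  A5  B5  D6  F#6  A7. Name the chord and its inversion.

G major ninth, root position

Reducing to letter names: G, A, B, D, F#. These stack in thirds as G–B–D–F#–A — a G major ninth chord.
The lowest note is G, the root of the chord, so this is root position.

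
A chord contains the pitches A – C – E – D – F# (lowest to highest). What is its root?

D

Reordering A, C, E, D, F# into stacked thirds gives D–F#–A–C–E; the bottom of that stack, D, is the root.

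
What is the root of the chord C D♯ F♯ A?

D#

Reordering C, D#, F#, A into stacked thirds gives D#–F#–A–C; the bottom of that stack, D#, is the root.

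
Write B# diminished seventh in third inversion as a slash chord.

B#dim7/A

Third inversion of B# diminished seventh has the seventh (A) in the bass. As a slash chord: B#dim7/A.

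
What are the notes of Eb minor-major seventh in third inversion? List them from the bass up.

Eb minor-major seventh is Eb–Gb–Bb–D. Third inversion puts the seventh (D) in the bass, with the remaining tones above: D, Eb, Gb, Bb.

D, Eb, Gb, Bb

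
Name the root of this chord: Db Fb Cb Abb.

The distinct letter names are Db, Fb, Cb, Abb. Arranged as a stack of thirds they read Db–Fb–Abb–Cb, so Db is the root (a Db half-diminished seventh chord).

Db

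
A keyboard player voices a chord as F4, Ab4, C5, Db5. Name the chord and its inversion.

Reducing to letter names: F, Ab, C, Db. These stack in thirds as Db–F–Ab–C — a Db major seventh chord.
With the third (F) in the bass, the chord is in first inversion (figured bass 6/5).

Db major seventh, first inversion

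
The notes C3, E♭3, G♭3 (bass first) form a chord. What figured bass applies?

The notes C, Eb, Gb stack in thirds as C–Eb–Gb — a C diminished triad. The bass C is the root, so this is root position: figured 5/3.

5/3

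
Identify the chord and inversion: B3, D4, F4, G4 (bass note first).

G dominant seventh, first inversion

Reducing to letter names: B, D, F, G. These stack in thirds as G–B–D–F — a G dominant seventh chord.
The lowest note is B, the third of the chord, so this is first inversion (figured bass 6/5).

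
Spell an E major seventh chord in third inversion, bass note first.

D#, E, G#, B

E major seventh is E–G#–B–D#. Third inversion puts the seventh (D#) in the bass, with the remaining tones above: D#, E, G#, B.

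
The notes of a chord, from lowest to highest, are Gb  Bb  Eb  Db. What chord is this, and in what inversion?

The pitch classes Gb, Bb, Eb, Db arrange in thirds as Eb–Gb–Bb–Db: an Eb minor seventh chord.
The lowest note is Gb, the third of the chord, so this is first inversion (figured bass 6/5).

Eb minor seventh, first inversion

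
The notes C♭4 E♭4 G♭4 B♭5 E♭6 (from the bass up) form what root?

Cb, Eb, Gb, Bb are the tones of a Cb major seventh chord (Cb–Eb–Gb–Bb), making Cb the root.

Cb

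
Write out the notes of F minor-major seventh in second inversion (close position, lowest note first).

The chord tones are F–Ab–C–E. With the fifth (C) lowest for second inversion: C, E, F, Ab.

C, E, F, Ab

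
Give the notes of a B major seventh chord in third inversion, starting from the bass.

Spelling B major seventh: B–D#–F#–A#. In third inversion the seventh is bass, giving A#, B, D#, F# from the bottom.

A#, B, D#, F#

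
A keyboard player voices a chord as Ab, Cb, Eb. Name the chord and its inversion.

Ab minor, root position

The pitch classes Ab, Cb, Eb arrange in thirds as Ab–Cb–Eb: an Ab minor triad.
The lowest note is Ab, the root of the chord, so this is root position (figured bass 5/3).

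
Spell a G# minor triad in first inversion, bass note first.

B, D#, G#

G# minor is G#–B–D#. First inversion puts the third (B) in the bass, with the remaining tones above: B, D#, G#.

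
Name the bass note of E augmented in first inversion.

G#

In first inversion the third is lowest. For E augmented (E–G#–B#) that is G#.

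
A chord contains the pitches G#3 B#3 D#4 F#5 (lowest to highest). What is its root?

G#, B#, D#, F# are the tones of a G# dominant seventh chord (G#–B#–D#–F#), making G# the root.

G#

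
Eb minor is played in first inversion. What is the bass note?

Gb

Eb minor is Eb–Gb–Bb. First inversion places the third in the bass: Gb.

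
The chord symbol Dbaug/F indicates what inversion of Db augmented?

Dbaug/F means Db augmented with F in the bass. F is the third of Db augmented (Db–F–A), so this is first inversion.

first inversion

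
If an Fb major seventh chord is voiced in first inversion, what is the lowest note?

Fb major seventh is Fb–Ab–Cb–Eb. First inversion places the third in the bass: Ab.

Ab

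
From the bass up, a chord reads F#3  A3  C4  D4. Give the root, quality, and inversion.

D dominant seventh, first inversion

The pitch classes F#, A, C, D arrange in thirds as D–F#–A–C: a D dominant seventh chord.
The lowest note is F#, the third of the chord, so this is first inversion (figured bass 6/5).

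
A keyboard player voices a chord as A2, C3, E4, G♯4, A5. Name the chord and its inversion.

The pitch classes A, C, E, G# arrange in thirds as A–C–E–G#: an A minor-major seventh chord.
A is the root of A minor-major seventh; root in the bass means root position (figured bass 7).

A minor-major seventh, root position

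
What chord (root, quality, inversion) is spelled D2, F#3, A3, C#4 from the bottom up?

D major seventh, root position

The pitch classes D, F#, A, C# arrange in thirds as D–F#–A–C#: a D major seventh chord.
D is the root of D major seventh; root in the bass means root position (figured bass 7).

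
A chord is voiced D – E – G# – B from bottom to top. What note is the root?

E

Reordering D, E, G#, B into stacked thirds gives E–G#–B–D; the bottom of that stack, E, is the root.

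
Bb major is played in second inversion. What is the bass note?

The fifth of Bb major (Bb–D–F) is F; that is the bass in second inversion.

F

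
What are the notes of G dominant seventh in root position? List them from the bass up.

G, B, D, F

G dominant seventh is G–B–D–F. Root position puts the root (G) in the bass, with the remaining tones above: G, B, D, F.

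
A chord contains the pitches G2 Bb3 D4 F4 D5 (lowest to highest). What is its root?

The distinct letter names are G, Bb, D, F. Arranged as a stack of thirds they read G–Bb–D–F, so G is the root (a G minor seventh chord).

G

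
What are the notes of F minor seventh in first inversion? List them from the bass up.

The chord tones are F–Ab–C–Eb. With the third (Ab) lowest for first inversion: Ab, C, Eb, F.

Ab, C, Eb, F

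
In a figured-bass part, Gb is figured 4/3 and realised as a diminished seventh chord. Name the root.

C

The figures 4/3 mean the fifth of the chord is in the bass. If Gb is the fifth of a diminished seventh chord, the root is C (chord tones C–Eb–Gb–Bbb).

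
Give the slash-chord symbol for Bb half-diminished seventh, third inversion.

Bbø7/Ab

Third inversion of Bb half-diminished seventh has the seventh (Ab) in the bass. As a slash chord: Bbø7/Ab.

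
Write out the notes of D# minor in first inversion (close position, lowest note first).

F#, A#, D#

D# minor is D#–F#–A#. First inversion puts the third (F#) in the bass, with the remaining tones above: F#, A#, D#.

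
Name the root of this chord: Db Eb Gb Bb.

The distinct letter names are Db, Eb, Gb, Bb. Arranged as a stack of thirds they read Eb–Gb–Bb–Db, so Eb is the root (an Eb minor seventh chord).

Eb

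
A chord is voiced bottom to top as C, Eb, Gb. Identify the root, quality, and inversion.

C diminished, root position

The pitch classes C, Eb, Gb arrange in thirds as C–Eb–Gb: a C diminished triad.
The lowest note is C, the root of the chord, so this is root position (figured bass 5/3).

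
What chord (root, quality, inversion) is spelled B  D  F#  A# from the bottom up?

B minor-major seventh, root position

The pitch classes B, D, F#, A# arrange in thirds as B–D–F#–A#: a B minor-major seventh chord.
The lowest note is B, the root of the chord, so this is root position (figured bass 7).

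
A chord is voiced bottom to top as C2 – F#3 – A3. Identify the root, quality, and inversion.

F# diminished, second inversion

The pitch classes C, F#, A arrange in thirds as F#–A–C: an F# diminished triad.
With the fifth (C) in the bass, the chord is in second inversion (figured bass 6/4).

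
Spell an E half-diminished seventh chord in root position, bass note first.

Spelling E half-diminished seventh: E–G–Bb–D. In root position the root is bass, giving E, G, Bb, D from the bottom.

E, G, Bb, D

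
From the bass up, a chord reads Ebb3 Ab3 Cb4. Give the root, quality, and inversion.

Reducing to letter names: Ebb, Ab, Cb. These stack in thirds as Ab–Cb–Ebb — an Ab diminished triad.
Ebb is the fifth of Ab diminished; fifth in the bass means second inversion (figured bass 6/4).

Ab diminished, second inversion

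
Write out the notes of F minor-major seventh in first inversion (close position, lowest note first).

Ab, C, E, F

Spelling F minor-major seventh: F–Ab–C–E. In first inversion the third is bass, giving Ab, C, E, F from the bottom.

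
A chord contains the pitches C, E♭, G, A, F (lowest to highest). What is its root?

F

The distinct letter names are C, Eb, G, A, F. Arranged as a stack of thirds they read F–A–C–Eb–G, so F is the root (an F dominant ninth chord).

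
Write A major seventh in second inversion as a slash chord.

Second inversion of A major seventh has the fifth (E) in the bass. As a slash chord: Amaj7/E.

Amaj7/E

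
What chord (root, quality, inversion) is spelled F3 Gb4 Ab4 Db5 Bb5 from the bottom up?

Gb major ninth, third inversion

The distinct note names are F, Gb, Ab, Db, Bb. Stacked in thirds they read Gb–Bb–Db–F–Ab, which is a major ninth chord on Gb.
The lowest note is F, the seventh of the chord, so this is third inversion.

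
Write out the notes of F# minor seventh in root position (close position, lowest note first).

F#, A, C#, E

Spelling F# minor seventh: F#–A–C#–E. In root position the root is bass, giving F#, A, C#, E from the bottom.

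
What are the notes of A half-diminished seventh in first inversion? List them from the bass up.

The chord tones are A–C–Eb–G. With the third (C) lowest for first inversion: C, Eb, G, A.

C, Eb, G, A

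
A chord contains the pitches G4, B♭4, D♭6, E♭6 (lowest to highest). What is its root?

Eb

Reordering G, Bb, Db, Eb into stacked thirds gives Eb–G–Bb–Db; the bottom of that stack, Eb, is the root.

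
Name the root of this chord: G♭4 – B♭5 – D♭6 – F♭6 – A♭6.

Gb

The distinct letter names are Gb, Bb, Db, Fb, Ab. Arranged as a stack of thirds they read Gb–Bb–Db–Fb–Ab, so Gb is the root (a Gb dominant ninth chord).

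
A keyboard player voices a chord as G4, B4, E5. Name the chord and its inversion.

The distinct note names are G, B, E. Stacked in thirds they read E–G–B, which is a minor triad on E.
G is the third of E minor; third in the bass means first inversion (figured bass 6).

E minor, first inversion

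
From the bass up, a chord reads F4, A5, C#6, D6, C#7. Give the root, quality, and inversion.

D minor-major seventh, first inversion

Reducing to letter names: F, A, C#, D. These stack in thirds as D–F–A–C# — a D minor-major seventh chord.
The lowest note is F, the third of the chord, so this is first inversion (figured bass 6/5).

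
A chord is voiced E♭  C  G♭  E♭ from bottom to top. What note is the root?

C

Reordering Eb, C, Gb into stacked thirds gives C–Eb–Gb; the bottom of that stack, C, is the root.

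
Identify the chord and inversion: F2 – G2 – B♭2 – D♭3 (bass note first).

G half-diminished seventh, third inversion

The pitch classes F, G, Bb, Db arrange in thirds as G–Bb–Db–F: a G half-diminished seventh chord.
The lowest note is F, the seventh of the chord, so this is third inversion (figured bass 4/2).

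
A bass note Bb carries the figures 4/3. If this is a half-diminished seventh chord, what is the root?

The figures 4/3 mean the fifth of the chord is in the bass. If Bb is the fifth of a half-diminished seventh chord, the root is E (chord tones E–G–Bb–D).

E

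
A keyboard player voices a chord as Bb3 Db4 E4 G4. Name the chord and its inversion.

E diminished seventh, second inversion

The pitch classes Bb, Db, E, G arrange in thirds as E–G–Bb–Db: an E diminished seventh chord.
Bb is the fifth of E diminished seventh; fifth in the bass means second inversion (figured bass 4/3).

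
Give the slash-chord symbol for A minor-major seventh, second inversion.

Am(maj7)/E

Second inversion of A minor-major seventh has the fifth (E) in the bass. As a slash chord: Am(maj7)/E.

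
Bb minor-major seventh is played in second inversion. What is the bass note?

In second inversion the fifth is lowest. For Bb minor-major seventh (Bb–Db–F–A) that is F.

F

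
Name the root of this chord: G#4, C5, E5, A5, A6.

G#, C, E, A are the tones of an A minor-major seventh chord (A–C–E–G#), making A the root.

A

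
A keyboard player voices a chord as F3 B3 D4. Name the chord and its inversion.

B diminished, second inversion

The distinct note names are F, B, D. Stacked in thirds they read B–D–F, which is a diminished triad on B.
F is the fifth of B diminished; fifth in the bass means second inversion (figured bass 6/4).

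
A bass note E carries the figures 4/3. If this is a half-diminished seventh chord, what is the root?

The figures 4/3 mean the fifth of the chord is in the bass. If E is the fifth of a half-diminished seventh chord, the root is A# (chord tones A#–C#–E–G#).

A#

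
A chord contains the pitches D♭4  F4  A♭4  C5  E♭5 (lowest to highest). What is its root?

The distinct letter names are Db, F, Ab, C, Eb. Arranged as a stack of thirds they read Db–F–Ab–C–Eb, so Db is the root (a Db major ninth chord).

Db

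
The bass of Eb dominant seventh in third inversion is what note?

Eb dominant seventh is Eb–G–Bb–Db. Third inversion places the seventh in the bass: Db.

Db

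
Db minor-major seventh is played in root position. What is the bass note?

In root position the root is lowest. For Db minor-major seventh (Db–Fb–Ab–C) that is Db.

Db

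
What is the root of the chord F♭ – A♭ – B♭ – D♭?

Bb

Reordering Fb, Ab, Bb, Db into stacked thirds gives Bb–Db–Fb–Ab; the bottom of that stack, Bb, is the root.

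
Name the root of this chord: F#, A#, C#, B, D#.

Reordering F#, A#, C#, B, D# into stacked thirds gives B–D#–F#–A#–C#; the bottom of that stack, B, is the root.

B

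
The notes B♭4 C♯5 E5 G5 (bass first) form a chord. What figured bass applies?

4/2

The notes Bb, C#, E, G stack in thirds as C#–E–G–Bb — a C# diminished seventh chord. The bass Bb is the seventh, so this is third inversion: figured 4/2.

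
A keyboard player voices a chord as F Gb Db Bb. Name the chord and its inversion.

Gb major seventh, third inversion

Reducing to letter names: F, Gb, Db, Bb. These stack in thirds as Gb–Bb–Db–F — a Gb major seventh chord.
With the seventh (F) in the bass, the chord is in third inversion (figured bass 4/2).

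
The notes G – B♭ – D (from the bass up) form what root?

G

Reordering G, Bb, D into stacked thirds gives G–Bb–D; the bottom of that stack, G, is the root.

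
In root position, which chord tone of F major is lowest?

F

F major is F–A–C. Root position places the root in the bass: F.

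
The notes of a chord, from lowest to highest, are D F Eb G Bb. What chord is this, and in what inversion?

Reducing to letter names: D, F, Eb, G, Bb. These stack in thirds as Eb–G–Bb–D–F — an Eb major ninth chord.
D is the seventh of Eb major ninth; seventh in the bass means third inversion.

Eb major ninth, third inversion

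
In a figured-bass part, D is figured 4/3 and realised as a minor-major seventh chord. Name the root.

The figures 4/3 mean the fifth of the chord is in the bass. If D is the fifth of a minor-major seventh chord, the root is G (chord tones G–Bb–D–F#).

G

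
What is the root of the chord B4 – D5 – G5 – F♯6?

The distinct letter names are B, D, G, F#. Arranged as a stack of thirds they read G–B–D–F#, so G is the root (a G major seventh chord).

G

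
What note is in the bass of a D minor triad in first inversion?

F

D minor is D–F–A. First inversion places the third in the bass: F.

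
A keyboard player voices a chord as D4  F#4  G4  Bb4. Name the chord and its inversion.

G minor-major seventh, second inversion

The distinct note names are D, F#, G, Bb. Stacked in thirds they read G–Bb–D–F#, which is a minor-major seventh chord on G.
D is the fifth of G minor-major seventh; fifth in the bass means second inversion (figured bass 4/3).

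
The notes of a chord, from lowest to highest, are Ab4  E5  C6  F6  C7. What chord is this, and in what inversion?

The distinct note names are Ab, E, C, F. Stacked in thirds they read F–Ab–C–E, which is a minor-major seventh chord on F.
Ab is the third of F minor-major seventh; third in the bass means first inversion (figured bass 6/5).

F minor-major seventh, first inversion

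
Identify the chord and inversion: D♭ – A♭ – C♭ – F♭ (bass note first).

Db minor seventh, root position

The distinct note names are Db, Ab, Cb, Fb. Stacked in thirds they read Db–Fb–Ab–Cb, which is a minor seventh chord on Db.
With the root (Db) in the bass, the chord is in root position (figured bass 7).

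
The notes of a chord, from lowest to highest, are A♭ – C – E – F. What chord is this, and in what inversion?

F minor-major seventh, first inversion

Reducing to letter names: Ab, C, E, F. These stack in thirds as F–Ab–C–E — an F minor-major seventh chord.
With the third (Ab) in the bass, the chord is in first inversion (figured bass 6/5).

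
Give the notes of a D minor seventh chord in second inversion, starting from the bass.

The chord tones are D–F–A–C. With the fifth (A) lowest for second inversion: A, C, D, F.

A, C, D, F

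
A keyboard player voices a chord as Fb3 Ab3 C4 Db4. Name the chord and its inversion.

The distinct note names are Fb, Ab, C, Db. Stacked in thirds they read Db–Fb–Ab–C, which is a minor-major seventh chord on Db.
The lowest note is Fb, the third of the chord, so this is first inversion (figured bass 6/5).

Db minor-major seventh, first inversion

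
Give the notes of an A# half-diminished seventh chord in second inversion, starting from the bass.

E, G#, A#, C#

A# half-diminished seventh is A#–C#–E–G#. Second inversion puts the fifth (E) in the bass, with the remaining tones above: E, G#, A#, C#.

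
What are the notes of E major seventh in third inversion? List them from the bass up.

Spelling E major seventh: E–G#–B–D#. In third inversion the seventh is bass, giving D#, E, G#, B from the bottom.

D#, E, G#, B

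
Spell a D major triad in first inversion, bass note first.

F#, A, D

The chord tones are D–F#–A. With the third (F#) lowest for first inversion: F#, A, D.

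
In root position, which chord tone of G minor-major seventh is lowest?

G

The root of G minor-major seventh (G–Bb–D–F#) is G; that is the bass in root position.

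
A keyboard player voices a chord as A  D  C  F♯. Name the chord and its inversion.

D dominant seventh, second inversion

Reducing to letter names: A, D, C, F#. These stack in thirds as D–F#–A–C — a D dominant seventh chord.
The lowest note is A, the fifth of the chord, so this is second inversion (figured bass 4/3).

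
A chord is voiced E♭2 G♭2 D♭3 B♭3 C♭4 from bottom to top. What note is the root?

Cb

Reordering Eb, Gb, Db, Bb, Cb into stacked thirds gives Cb–Eb–Gb–Bb–Db; the bottom of that stack, Cb, is the root.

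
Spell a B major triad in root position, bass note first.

Spelling B major: B–D#–F#. In root position the root is bass, giving B, D#, F# from the bottom.

B, D#, F#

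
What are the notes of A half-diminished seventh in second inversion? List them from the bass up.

Eb, G, A, C

A half-diminished seventh is A–C–Eb–G. Second inversion puts the fifth (Eb) in the bass, with the remaining tones above: Eb, G, A, C.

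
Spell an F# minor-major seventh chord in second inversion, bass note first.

C#, E#, F#, A

Spelling F# minor-major seventh: F#–A–C#–E#. In second inversion the fifth is bass, giving C#, E#, F#, A from the bottom.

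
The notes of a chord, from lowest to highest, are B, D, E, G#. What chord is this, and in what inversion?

The distinct note names are B, D, E, G#. Stacked in thirds they read E–G#–B–D, which is a dominant seventh chord on E.
B is the fifth of E dominant seventh; fifth in the bass means second inversion (figured bass 4/3).

E dominant seventh, second inversion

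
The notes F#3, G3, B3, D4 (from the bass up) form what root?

G

Reordering F#, G, B, D into stacked thirds gives G–B–D–F#; the bottom of that stack, G, is the root.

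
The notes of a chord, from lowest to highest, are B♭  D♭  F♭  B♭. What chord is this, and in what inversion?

The pitch classes Bb, Db, Fb arrange in thirds as Bb–Db–Fb: a Bb diminished triad.
The lowest note is Bb, the root of the chord, so this is root position (figured bass 5/3).

Bb diminished, root position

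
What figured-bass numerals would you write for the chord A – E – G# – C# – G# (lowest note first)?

The notes A, E, G#, C# stack in thirds as A–C#–E–G# — an A major seventh chord. The bass A is the root, so this is root position: figured 7.

7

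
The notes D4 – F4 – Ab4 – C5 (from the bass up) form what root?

Reordering D, F, Ab, C into stacked thirds gives D–F–Ab–C; the bottom of that stack, D, is the root.

D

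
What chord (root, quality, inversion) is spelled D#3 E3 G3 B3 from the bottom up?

The distinct note names are D#, E, G, B. Stacked in thirds they read E–G–B–D#, which is a minor-major seventh chord on E.
With the seventh (D#) in the bass, the chord is in third inversion (figured bass 4/2).

E minor-major seventh, third inversion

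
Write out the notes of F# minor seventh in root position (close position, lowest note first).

Spelling F# minor seventh: F#–A–C#–E. In root position the root is bass, giving F#, A, C#, E from the bottom.

F#, A, C#, E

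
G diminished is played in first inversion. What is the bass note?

Bb

The third of G diminished (G–Bb–Db) is Bb; that is the bass in first inversion.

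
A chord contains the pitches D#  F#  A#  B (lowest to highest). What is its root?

D#, F#, A#, B are the tones of a B major seventh chord (B–D#–F#–A#), making B the root.

B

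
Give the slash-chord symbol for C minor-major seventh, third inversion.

Cm(maj7)/B

Third inversion of C minor-major seventh has the seventh (B) in the bass. As a slash chord: Cm(maj7)/B.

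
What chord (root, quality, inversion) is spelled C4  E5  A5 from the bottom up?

A minor, first inversion

The pitch classes C, E, A arrange in thirds as A–C–E: an A minor triad.
C is the third of A minor; third in the bass means first inversion (figured bass 6).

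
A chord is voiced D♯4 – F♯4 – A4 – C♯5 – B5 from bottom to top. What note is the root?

D#, F#, A, C#, B are the tones of a B dominant ninth chord (B–D#–F#–A–C#), making B the root.

B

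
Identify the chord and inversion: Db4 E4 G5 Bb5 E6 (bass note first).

E diminished seventh, third inversion

The distinct note names are Db, E, G, Bb. Stacked in thirds they read E–G–Bb–Db, which is a diminished seventh chord on E.
With the seventh (Db) in the bass, the chord is in third inversion (figured bass 4/2).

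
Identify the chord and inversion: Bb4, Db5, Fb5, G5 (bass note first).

The pitch classes Bb, Db, Fb, G arrange in thirds as G–Bb–Db–Fb: a G diminished seventh chord.
The lowest note is Bb, the third of the chord, so this is first inversion (figured bass 6/5).

G diminished seventh, first inversion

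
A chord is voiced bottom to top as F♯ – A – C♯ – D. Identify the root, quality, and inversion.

D major seventh, first inversion

The distinct note names are F#, A, C#, D. Stacked in thirds they read D–F#–A–C#, which is a major seventh chord on D.
F# is the third of D major seventh; third in the bass means first inversion (figured bass 6/5).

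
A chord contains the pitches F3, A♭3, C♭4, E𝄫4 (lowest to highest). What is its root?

The distinct letter names are F, Ab, Cb, Ebb. Arranged as a stack of thirds they read F–Ab–Cb–Ebb, so F is the root (an F diminished seventh chord).

F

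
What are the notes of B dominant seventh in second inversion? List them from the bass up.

The chord tones are B–D#–F#–A. With the fifth (F#) lowest for second inversion: F#, A, B, D#.

F#, A, B, D#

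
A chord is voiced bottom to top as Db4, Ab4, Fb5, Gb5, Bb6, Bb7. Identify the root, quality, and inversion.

Reducing to letter names: Db, Ab, Fb, Gb, Bb. These stack in thirds as Gb–Bb–Db–Fb–Ab — a Gb dominant ninth chord.
The lowest note is Db, the fifth of the chord, so this is second inversion.

Gb dominant ninth, second inversion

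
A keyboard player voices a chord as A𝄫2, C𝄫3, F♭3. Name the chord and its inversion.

Fb diminished, first inversion

The pitch classes Abb, Cbb, Fb arrange in thirds as Fb–Abb–Cbb: an Fb diminished triad.
With the third (Abb) in the bass, the chord is in first inversion (figured bass 6).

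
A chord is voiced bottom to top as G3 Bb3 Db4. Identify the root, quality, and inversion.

G diminished, root position

Reducing to letter names: G, Bb, Db. These stack in thirds as G–Bb–Db — a G diminished triad.
The lowest note is G, the root of the chord, so this is root position (figured bass 5/3).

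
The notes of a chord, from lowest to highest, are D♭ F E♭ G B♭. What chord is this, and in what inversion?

The pitch classes Db, F, Eb, G, Bb arrange in thirds as Eb–G–Bb–Db–F: an Eb dominant ninth chord.
Db is the seventh of Eb dominant ninth; seventh in the bass means third inversion.

Eb dominant ninth, third inversion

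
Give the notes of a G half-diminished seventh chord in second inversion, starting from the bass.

G half-diminished seventh is G–Bb–Db–F. Second inversion puts the fifth (Db) in the bass, with the remaining tones above: Db, F, G, Bb.

Db, F, G, Bb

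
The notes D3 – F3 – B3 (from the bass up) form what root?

B

Reordering D, F, B into stacked thirds gives B–D–F; the bottom of that stack, B, is the root.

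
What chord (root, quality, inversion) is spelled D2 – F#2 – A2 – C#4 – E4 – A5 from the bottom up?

D major ninth, root position

Reducing to letter names: D, F#, A, C#, E. These stack in thirds as D–F#–A–C#–E — a D major ninth chord.
With the root (D) in the bass, the chord is in root position.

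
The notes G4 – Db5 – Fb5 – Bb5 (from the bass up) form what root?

G

G, Db, Fb, Bb are the tones of a G diminished seventh chord (G–Bb–Db–Fb), making G the root.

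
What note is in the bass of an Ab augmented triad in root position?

In root position the root is lowest. For Ab augmented (Ab–C–E) that is Ab.

Ab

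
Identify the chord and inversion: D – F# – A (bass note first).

D major, root position

The distinct note names are D, F#, A. Stacked in thirds they read D–F#–A, which is a major triad on D.
With the root (D) in the bass, the chord is in root position (figured bass 5/3).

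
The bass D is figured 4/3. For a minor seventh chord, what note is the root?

The figures 4/3 mean the fifth of the chord is in the bass. If D is the fifth of a minor seventh chord, the root is G (chord tones G–Bb–D–F).

G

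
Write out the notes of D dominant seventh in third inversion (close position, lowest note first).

C, D, F#, A

D dominant seventh is D–F#–A–C. Third inversion puts the seventh (C) in the bass, with the remaining tones above: C, D, F#, A.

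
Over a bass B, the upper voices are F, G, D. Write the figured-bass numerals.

The notes B, F, G, D stack in thirds as G–B–D–F — a G dominant seventh chord. The bass B is the third, so this is first inversion: figured 6/5.

6/5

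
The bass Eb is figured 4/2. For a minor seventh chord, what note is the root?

F

The figures 4/2 mean the seventh of the chord is in the bass. If Eb is the seventh of a minor seventh chord, the root is F (chord tones F–Ab–C–Eb).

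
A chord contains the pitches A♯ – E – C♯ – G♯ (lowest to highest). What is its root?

The distinct letter names are A#, E, C#, G#. Arranged as a stack of thirds they read A#–C#–E–G#, so A# is the root (an A# half-diminished seventh chord).

A#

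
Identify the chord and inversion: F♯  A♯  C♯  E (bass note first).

Reducing to letter names: F#, A#, C#, E. These stack in thirds as F#–A#–C#–E — an F# dominant seventh chord.
With the root (F#) in the bass, the chord is in root position (figured bass 7).

F# dominant seventh, root position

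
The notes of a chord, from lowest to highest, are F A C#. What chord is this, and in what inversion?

The pitch classes F, A, C# arrange in thirds as F–A–C#: an F augmented triad.
With the root (F) in the bass, the chord is in root position (figured bass 5/3).

F augmented, root position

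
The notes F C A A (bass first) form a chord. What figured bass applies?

The notes F, C, A stack in thirds as F–A–C — an F major triad. The bass F is the root, so this is root position: figured 5/3.

5/3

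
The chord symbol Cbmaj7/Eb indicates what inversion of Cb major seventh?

first inversion

Cbmaj7/Eb means Cb major seventh with Eb in the bass. Eb is the third of Cb major seventh (Cb–Eb–Gb–Bb), so this is first inversion.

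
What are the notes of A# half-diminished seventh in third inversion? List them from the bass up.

G#, A#, C#, E

The chord tones are A#–C#–E–G#. With the seventh (G#) lowest for third inversion: G#, A#, C#, E.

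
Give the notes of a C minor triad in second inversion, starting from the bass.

Spelling C minor: C–Eb–G. In second inversion the fifth is bass, giving G, C, Eb from the bottom.

G, C, Eb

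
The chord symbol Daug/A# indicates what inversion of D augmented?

second inversion

Daug/A# means D augmented with A# in the bass. A# is the fifth of D augmented (D–F#–A#), so this is second inversion.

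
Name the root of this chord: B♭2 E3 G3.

The distinct letter names are Bb, E, G. Arranged as a stack of thirds they read E–G–Bb, so E is the root (an E diminished triad).

E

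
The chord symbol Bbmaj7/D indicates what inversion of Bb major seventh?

first inversion

Bbmaj7/D means Bb major seventh with D in the bass. D is the third of Bb major seventh (Bb–D–F–A), so this is first inversion.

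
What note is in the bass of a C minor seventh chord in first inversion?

In first inversion the third is lowest. For C minor seventh (C–Eb–G–Bb) that is Eb.

Eb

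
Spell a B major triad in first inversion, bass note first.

D#, F#, B

Spelling B major: B–D#–F#. In first inversion the third is bass, giving D#, F#, B from the bottom.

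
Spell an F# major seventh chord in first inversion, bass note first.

Spelling F# major seventh: F#–A#–C#–E#. In first inversion the third is bass, giving A#, C#, E#, F# from the bottom.

A#, C#, E#, F#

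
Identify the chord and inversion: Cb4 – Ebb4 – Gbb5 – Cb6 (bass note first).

Cb diminished, root position

The distinct note names are Cb, Ebb, Gbb. Stacked in thirds they read Cb–Ebb–Gbb, which is a diminished triad on Cb.
With the root (Cb) in the bass, the chord is in root position (figured bass 5/3).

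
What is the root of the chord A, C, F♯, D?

D

Reordering A, C, F#, D into stacked thirds gives D–F#–A–C; the bottom of that stack, D, is the root.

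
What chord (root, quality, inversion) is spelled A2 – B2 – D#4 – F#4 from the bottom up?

The distinct note names are A, B, D#, F#. Stacked in thirds they read B–D#–F#–A, which is a dominant seventh chord on B.
With the seventh (A) in the bass, the chord is in third inversion (figured bass 4/2).

B dominant seventh, third inversion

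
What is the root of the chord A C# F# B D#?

Reordering A, C#, F#, B, D# into stacked thirds gives B–D#–F#–A–C#; the bottom of that stack, B, is the root.

B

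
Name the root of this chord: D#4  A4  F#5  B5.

D#, A, F#, B are the tones of a B dominant seventh chord (B–D#–F#–A), making B the root.

B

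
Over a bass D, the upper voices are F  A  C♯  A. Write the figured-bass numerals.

7

The notes D, F, A, C# stack in thirds as D–F–A–C# — a D minor-major seventh chord. The bass D is the root, so this is root position: figured 7.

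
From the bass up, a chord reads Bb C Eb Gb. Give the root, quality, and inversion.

C half-diminished seventh, third inversion

The distinct note names are Bb, C, Eb, Gb. Stacked in thirds they read C–Eb–Gb–Bb, which is a half-diminished seventh chord on C.
With the seventh (Bb) in the bass, the chord is in third inversion (figured bass 4/2).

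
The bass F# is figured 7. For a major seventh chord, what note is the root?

F#

The figures 7 mean the root of the chord is in the bass. If F# is the root of a major seventh chord, the root is F# (chord tones F#–A#–C#–E#).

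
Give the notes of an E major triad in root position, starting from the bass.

E, G#, B

Spelling E major: E–G#–B. In root position the root is bass, giving E, G#, B from the bottom.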